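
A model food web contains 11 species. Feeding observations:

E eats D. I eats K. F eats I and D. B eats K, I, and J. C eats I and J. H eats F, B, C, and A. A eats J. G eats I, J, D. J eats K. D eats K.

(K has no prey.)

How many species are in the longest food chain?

4 species

One longest chain: K → I → C → H.
It has 4 species and 3 links.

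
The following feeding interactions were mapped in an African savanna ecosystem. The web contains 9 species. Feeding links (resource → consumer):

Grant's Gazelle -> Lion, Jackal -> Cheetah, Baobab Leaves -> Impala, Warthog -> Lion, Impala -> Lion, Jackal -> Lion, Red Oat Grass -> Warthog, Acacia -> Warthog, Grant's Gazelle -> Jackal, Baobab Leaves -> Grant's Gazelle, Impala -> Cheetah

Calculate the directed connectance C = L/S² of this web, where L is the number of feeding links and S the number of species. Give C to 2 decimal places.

C = 0.14

The web has S = 9 species and L = 11 feeding links.
C = L / S² = 11 / 81 = 0.1358 ≈ 0.14.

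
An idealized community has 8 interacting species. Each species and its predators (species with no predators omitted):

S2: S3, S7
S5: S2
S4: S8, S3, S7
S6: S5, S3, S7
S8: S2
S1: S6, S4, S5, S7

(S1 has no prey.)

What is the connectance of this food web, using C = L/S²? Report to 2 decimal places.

The web has S = 8 species and L = 14 feeding links.
C = L / S² = 14 / 64 = 0.2188 ≈ 0.22.

C = 0.22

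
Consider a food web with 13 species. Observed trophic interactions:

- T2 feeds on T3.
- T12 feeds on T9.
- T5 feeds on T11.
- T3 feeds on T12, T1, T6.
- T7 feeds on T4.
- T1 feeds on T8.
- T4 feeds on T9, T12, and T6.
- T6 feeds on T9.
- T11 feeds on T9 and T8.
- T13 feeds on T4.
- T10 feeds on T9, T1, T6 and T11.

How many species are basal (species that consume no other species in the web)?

2

Basal species (no prey listed): T9, T8.
Count: 2.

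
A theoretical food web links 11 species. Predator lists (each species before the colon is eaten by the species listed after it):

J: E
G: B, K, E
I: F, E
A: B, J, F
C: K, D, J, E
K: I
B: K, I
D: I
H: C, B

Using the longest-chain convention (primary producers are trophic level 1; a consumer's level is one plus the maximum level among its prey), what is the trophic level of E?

H is a producer → level 1.
C eats H → level 2.
K eats C (level 2); other prey at levels: G 1, B 2 → level 3.
I eats K (level 3); other prey at levels: B 2, D 3 → level 4.
E eats I (level 4); other prey at levels: G 1, C 2, J 3 → level 5.

Trophic level 5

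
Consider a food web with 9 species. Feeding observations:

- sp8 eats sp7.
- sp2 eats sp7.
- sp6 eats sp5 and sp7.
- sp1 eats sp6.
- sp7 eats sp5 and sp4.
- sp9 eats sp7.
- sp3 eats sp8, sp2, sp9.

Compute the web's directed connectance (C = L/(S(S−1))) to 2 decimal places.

The web has S = 9 species and L = 11 feeding links.
C = L / (S(S−1)) = 11 / 72 = 0.1528 ≈ 0.15.

C = 0.15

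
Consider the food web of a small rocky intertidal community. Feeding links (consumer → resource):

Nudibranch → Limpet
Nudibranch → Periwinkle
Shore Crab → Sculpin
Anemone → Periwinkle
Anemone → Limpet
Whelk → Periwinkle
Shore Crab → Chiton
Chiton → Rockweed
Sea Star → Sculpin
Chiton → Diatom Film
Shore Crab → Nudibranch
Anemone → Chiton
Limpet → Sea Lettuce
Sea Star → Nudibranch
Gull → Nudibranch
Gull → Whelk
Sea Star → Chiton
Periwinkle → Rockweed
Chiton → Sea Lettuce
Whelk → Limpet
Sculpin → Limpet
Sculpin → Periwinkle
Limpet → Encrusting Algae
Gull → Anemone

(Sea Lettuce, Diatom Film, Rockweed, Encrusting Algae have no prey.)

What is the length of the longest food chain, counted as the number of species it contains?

4 species

One longest chain: Sea Lettuce → Limpet → Nudibranch → Sea Star.
It has 4 species and 3 links.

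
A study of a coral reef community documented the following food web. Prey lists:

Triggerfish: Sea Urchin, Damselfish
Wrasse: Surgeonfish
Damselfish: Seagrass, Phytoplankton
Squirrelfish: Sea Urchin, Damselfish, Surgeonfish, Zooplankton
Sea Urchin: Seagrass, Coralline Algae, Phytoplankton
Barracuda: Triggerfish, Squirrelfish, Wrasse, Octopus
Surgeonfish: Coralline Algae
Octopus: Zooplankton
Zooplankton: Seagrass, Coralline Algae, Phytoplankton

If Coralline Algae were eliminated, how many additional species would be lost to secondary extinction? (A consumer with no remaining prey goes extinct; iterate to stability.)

2

Remove Coralline Algae.
Round 1: Surgeonfish (all prey gone) → extinct.
Round 2: Wrasse (all prey gone) → extinct.
No further losses. Total secondary extinctions: 2.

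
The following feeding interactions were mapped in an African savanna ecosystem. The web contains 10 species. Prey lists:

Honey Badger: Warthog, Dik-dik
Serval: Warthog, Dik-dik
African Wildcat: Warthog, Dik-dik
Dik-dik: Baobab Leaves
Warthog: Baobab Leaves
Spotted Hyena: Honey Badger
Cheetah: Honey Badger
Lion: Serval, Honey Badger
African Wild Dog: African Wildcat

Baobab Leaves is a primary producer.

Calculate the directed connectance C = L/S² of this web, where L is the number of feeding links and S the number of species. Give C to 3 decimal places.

C = 0.130

The web has S = 10 species and L = 13 feeding links.
C = L / S² = 13 / 100 = 0.1300 ≈ 0.130.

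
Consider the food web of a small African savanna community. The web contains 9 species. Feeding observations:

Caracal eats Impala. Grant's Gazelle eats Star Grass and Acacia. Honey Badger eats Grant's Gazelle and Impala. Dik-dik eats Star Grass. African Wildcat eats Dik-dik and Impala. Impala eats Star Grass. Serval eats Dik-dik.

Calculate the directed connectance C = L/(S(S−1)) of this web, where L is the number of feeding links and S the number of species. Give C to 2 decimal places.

The web has S = 9 species and L = 10 feeding links.
C = L / (S(S−1)) = 10 / 72 = 0.1389 ≈ 0.14.

C = 0.14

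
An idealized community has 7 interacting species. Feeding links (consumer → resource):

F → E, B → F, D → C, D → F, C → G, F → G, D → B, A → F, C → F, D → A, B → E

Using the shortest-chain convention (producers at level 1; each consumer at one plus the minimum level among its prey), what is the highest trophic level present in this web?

3

Producers (level 1): G, E.
Following each consumer down to its lowest-level prey: G → F → A (levels 1 through 3).
All prey of A (F 2) are at level 2 or above, so A is at level 1 + 2 = 3.
Every consumer has at least one prey at level 2 or below, so none exceeds level 3.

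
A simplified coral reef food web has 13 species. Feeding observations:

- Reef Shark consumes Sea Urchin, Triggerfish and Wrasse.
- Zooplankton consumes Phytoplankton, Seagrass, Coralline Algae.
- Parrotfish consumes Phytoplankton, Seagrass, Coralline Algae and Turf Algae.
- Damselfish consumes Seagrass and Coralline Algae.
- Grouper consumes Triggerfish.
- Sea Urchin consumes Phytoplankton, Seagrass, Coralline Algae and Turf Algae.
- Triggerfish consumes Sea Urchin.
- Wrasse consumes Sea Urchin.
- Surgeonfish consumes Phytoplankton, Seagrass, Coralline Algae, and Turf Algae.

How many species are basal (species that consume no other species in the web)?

Basal species (no prey listed): Phytoplankton, Seagrass, Turf Algae, Coralline Algae.
Count: 4.

4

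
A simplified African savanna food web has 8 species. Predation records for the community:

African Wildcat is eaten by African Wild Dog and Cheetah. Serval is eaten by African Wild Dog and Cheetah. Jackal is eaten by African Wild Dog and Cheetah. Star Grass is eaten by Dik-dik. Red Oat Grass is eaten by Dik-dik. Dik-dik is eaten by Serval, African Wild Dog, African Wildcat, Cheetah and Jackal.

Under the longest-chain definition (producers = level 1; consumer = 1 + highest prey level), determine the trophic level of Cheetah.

Red Oat Grass is a producer → level 1.
Dik-dik eats Red Oat Grass (level 1); other prey at levels: Star Grass 1 → level 2.
Serval eats Dik-dik → level 3.
Cheetah eats Serval (level 3); other prey at levels: Dik-dik 2, Jackal 3, African Wildcat 3 → level 4.

Trophic level 4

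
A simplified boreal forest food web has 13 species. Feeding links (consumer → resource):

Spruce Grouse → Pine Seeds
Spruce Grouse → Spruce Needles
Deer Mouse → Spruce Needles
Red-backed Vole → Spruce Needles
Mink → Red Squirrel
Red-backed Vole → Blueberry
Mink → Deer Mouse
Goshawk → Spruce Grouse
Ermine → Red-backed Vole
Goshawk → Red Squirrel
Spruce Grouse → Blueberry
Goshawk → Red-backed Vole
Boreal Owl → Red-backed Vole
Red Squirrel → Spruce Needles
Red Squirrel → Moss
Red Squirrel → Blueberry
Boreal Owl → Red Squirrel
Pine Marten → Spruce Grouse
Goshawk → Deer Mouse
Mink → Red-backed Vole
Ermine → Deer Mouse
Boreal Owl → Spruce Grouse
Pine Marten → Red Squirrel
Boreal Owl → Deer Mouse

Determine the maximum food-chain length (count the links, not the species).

2 links

One longest chain: Spruce Needles → Red Squirrel → Pine Marten.
It has 3 species and 2 links.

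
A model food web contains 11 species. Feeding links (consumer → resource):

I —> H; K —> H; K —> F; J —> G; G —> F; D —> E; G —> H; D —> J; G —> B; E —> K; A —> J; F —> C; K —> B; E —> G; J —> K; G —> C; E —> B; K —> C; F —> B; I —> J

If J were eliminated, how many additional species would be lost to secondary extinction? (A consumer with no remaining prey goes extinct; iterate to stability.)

1

Remove J.
Round 1: A (all prey gone) → extinct.
No further losses. Total secondary extinctions: 1.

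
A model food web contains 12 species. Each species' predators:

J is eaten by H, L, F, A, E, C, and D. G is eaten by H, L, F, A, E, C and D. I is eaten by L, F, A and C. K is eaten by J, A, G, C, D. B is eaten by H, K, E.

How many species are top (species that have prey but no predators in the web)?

Top species (has prey, but nothing eats it): A, C, L, D, H, E, F.
Count: 7.

7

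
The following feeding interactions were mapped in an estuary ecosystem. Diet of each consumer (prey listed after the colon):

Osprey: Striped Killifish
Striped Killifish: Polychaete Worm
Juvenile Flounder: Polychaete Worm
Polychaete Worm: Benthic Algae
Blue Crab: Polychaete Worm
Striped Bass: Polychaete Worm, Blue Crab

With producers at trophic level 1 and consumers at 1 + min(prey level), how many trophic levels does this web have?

4

Producers (level 1): Benthic Algae.
Following each consumer down to its lowest-level prey: Benthic Algae → Polychaete Worm → Striped Killifish → Osprey (levels 1 through 4).
All prey of Osprey (Striped Killifish 3) are at level 3 or above, so Osprey is at level 1 + 3 = 4.
Every consumer has at least one prey at level 3 or below, so none exceeds level 4.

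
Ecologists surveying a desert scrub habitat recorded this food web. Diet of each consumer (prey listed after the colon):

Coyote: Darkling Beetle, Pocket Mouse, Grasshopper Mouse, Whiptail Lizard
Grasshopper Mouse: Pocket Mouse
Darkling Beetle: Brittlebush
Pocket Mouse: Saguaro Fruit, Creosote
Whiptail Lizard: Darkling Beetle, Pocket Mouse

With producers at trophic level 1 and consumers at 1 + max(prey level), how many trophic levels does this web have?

Producers (level 1): Saguaro Fruit, Creosote, Brittlebush.
Saguaro Fruit → Pocket Mouse → Grasshopper Mouse → Coyote gives Coyote level 4.
No species has a prey at level 4, so no species reaches level 5.

4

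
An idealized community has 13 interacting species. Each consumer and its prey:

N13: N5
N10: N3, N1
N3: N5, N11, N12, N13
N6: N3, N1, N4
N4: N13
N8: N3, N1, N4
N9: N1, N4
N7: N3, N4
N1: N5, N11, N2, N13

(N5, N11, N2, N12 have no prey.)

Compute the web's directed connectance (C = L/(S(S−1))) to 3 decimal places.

The web has S = 13 species and L = 22 feeding links.
C = L / (S(S−1)) = 22 / 156 = 0.1410 ≈ 0.141.

C = 0.141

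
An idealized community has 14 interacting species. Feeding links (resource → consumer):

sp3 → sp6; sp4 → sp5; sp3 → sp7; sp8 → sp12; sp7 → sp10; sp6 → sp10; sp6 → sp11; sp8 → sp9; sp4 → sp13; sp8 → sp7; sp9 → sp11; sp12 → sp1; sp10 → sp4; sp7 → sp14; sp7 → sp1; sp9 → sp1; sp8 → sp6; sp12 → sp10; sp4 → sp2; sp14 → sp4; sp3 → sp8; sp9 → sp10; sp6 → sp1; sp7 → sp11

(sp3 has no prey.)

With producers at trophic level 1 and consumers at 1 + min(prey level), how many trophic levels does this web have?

5

Producers (level 1): sp3.
Following each consumer down to its lowest-level prey: sp3 → sp7 → sp10 → sp4 → sp5 (levels 1 through 5).
All prey of sp5 (sp4 4) are at level 4 or above, so sp5 is at level 1 + 4 = 5.
Every consumer has at least one prey at level 4 or below, so none exceeds level 5.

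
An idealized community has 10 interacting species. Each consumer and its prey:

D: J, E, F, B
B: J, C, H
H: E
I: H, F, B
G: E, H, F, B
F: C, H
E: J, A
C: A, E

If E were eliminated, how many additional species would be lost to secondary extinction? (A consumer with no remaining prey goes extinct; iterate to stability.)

1

Remove E.
Round 1: H (all prey gone) → extinct.
No further losses. Total secondary extinctions: 1.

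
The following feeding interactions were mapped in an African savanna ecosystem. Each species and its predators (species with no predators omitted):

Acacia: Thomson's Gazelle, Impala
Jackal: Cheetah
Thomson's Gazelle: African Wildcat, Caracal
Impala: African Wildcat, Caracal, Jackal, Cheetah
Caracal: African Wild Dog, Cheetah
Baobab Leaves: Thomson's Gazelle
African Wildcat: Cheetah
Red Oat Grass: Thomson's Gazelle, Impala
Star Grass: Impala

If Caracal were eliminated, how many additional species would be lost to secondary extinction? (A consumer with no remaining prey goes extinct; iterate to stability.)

Remove Caracal.
Round 1: African Wild Dog (all prey gone) → extinct.
No further losses. Total secondary extinctions: 1.

1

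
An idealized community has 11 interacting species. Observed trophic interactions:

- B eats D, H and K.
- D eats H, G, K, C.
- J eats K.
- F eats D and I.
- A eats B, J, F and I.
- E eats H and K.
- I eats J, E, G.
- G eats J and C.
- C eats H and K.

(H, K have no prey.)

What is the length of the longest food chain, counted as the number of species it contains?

6 species

One longest chain: K → J → G → D → B → A.
It has 6 species and 5 links.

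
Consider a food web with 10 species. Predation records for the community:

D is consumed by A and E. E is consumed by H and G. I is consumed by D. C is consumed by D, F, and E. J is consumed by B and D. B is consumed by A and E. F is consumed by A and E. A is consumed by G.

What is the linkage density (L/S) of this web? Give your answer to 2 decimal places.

There are L = 15 links among S = 10 species.
L/S = 15/10 = 1.5000 ≈ 1.50.

L/S = 1.50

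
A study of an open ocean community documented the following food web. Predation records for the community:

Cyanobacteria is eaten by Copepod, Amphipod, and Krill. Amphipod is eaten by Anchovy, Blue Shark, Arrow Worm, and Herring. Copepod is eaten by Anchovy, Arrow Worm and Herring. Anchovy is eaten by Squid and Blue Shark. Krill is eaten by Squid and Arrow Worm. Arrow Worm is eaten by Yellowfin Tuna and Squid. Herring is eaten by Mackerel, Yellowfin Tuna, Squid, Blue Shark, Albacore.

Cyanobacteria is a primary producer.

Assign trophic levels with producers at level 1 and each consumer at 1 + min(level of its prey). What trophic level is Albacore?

Cyanobacteria is a producer → level 1.
Copepod eats Cyanobacteria → level 2.
Herring eats Copepod → level 3.
Albacore eats Herring → level 4.
No prey of Albacore is below level 3, so 4 is the minimum.

Trophic level 4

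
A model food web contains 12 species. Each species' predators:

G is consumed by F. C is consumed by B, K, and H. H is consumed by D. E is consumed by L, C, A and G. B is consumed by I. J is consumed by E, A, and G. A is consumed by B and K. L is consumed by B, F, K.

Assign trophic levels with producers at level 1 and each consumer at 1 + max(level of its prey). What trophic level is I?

J is a producer → level 1.
E eats J → level 2.
A eats E (level 2); other prey at levels: J 1 → level 3.
B eats A (level 3); other prey at levels: C 3, L 3 → level 4.
I eats B → level 5.

Trophic level 5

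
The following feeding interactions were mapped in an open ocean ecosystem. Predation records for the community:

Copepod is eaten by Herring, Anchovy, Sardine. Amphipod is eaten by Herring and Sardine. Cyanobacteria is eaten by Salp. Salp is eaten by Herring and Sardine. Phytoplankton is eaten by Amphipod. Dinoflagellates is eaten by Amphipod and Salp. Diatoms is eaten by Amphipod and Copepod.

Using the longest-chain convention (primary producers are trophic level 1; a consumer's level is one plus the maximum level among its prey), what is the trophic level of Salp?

Trophic level 2

Dinoflagellates is a producer → level 1.
Salp eats Dinoflagellates (level 1); other prey at levels: Cyanobacteria 1 → level 2.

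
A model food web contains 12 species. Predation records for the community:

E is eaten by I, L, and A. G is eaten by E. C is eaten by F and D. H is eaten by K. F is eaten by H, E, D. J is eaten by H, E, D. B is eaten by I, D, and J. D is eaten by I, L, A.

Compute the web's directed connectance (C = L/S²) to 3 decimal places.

C = 0.132

The web has S = 12 species and L = 19 feeding links.
C = L / S² = 19 / 144 = 0.1319 ≈ 0.132.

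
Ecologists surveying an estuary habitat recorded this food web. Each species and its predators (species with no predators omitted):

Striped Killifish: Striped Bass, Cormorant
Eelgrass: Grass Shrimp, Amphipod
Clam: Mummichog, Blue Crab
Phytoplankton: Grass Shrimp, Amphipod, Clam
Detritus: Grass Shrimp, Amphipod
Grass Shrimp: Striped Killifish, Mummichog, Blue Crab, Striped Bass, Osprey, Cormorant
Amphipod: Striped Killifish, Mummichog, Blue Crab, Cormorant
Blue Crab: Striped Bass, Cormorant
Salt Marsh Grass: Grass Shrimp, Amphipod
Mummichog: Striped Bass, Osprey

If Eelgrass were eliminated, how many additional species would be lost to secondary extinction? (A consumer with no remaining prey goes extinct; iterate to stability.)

Remove Eelgrass.
Every predator of it retains at least one other prey: Grass Shrimp still has Detritus, Phytoplankton, Salt Marsh Grass; Amphipod still has Detritus, Phytoplankton, Salt Marsh Grass.
No consumer loses all prey, so no secondary extinctions occur.

0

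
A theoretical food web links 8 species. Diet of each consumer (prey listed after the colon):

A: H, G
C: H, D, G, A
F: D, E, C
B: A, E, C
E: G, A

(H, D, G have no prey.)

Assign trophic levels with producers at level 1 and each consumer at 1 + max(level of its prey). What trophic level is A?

H is a producer → level 1.
A eats H (level 1); other prey at levels: G 1 → level 2.

Trophic level 2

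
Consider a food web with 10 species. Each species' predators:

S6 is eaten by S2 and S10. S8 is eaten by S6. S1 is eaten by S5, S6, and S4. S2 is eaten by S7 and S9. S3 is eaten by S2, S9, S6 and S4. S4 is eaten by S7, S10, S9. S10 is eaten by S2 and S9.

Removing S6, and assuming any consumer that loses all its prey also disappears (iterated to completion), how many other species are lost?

0

Remove S6.
Every predator of it retains at least one other prey: S10 still has S4; S2 still has S3, S10.
No consumer loses all prey, so no secondary extinctions occur.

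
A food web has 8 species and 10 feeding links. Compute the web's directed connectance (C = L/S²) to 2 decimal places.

The web has S = 8 species and L = 10 feeding links.
C = L / S² = 10 / 64 = 0.1562 ≈ 0.16.

C = 0.16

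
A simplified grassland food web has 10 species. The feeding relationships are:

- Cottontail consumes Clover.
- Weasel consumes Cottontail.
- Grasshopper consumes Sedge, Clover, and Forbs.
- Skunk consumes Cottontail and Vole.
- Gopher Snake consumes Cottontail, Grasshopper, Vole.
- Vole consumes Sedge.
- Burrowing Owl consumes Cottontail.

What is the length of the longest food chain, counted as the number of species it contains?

3 species

One longest chain: Clover → Cottontail → Skunk.
It has 3 species and 2 links.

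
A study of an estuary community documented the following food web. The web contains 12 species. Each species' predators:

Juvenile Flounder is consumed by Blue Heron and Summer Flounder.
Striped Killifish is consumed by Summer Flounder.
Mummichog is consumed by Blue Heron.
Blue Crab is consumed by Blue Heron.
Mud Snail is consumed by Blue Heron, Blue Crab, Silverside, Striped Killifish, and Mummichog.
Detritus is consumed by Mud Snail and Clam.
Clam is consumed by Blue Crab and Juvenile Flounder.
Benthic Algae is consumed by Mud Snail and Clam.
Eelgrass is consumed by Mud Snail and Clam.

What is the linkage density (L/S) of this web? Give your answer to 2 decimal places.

L/S = 1.50

There are L = 18 links among S = 12 species.
L/S = 18/12 = 1.5000 ≈ 1.50.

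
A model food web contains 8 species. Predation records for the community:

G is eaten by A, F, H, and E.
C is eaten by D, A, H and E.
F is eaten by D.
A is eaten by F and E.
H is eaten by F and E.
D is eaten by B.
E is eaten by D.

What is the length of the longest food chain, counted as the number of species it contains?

One longest chain: G → A → F → D → B.
It has 5 species and 4 links.

5 species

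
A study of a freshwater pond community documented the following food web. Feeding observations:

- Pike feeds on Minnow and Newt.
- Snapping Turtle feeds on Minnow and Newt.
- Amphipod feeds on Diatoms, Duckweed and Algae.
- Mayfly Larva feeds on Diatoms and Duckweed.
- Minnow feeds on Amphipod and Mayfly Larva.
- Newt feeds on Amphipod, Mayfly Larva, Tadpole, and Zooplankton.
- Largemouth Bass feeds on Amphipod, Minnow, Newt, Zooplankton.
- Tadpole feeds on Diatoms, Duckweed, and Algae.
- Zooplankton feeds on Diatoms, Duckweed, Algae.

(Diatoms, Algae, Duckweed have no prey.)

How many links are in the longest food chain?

One longest chain: Diatoms → Tadpole → Newt → Largemouth Bass.
It has 4 species and 3 links.

3 links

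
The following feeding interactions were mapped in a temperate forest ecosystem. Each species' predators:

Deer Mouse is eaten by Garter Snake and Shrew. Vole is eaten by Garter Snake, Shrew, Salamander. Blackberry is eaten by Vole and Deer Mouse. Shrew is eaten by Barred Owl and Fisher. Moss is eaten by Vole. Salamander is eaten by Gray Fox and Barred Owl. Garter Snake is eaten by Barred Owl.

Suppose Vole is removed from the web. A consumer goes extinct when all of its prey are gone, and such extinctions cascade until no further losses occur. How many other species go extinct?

2

Remove Vole.
Round 1: Salamander (all prey gone) → extinct.
Round 2: Gray Fox (all prey gone) → extinct.
No further losses. Total secondary extinctions: 2.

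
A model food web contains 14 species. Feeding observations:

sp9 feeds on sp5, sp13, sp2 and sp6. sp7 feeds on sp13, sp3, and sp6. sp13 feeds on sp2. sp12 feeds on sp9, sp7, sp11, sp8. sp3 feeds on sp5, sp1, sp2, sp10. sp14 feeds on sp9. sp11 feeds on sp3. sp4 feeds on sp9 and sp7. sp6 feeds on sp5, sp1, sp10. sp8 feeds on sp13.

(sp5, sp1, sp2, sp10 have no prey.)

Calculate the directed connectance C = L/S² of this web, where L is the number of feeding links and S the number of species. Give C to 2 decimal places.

C = 0.12

The web has S = 14 species and L = 24 feeding links.
C = L / S² = 24 / 196 = 0.1224 ≈ 0.12.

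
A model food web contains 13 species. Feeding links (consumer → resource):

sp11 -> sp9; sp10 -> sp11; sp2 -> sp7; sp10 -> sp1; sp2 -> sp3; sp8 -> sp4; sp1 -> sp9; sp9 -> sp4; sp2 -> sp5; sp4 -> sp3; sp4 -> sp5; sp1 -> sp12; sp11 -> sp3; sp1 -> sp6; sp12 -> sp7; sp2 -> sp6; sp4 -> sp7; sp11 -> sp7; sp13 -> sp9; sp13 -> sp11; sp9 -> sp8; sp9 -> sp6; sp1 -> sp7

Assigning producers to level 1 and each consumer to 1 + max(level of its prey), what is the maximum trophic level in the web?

Producers (level 1): sp3, sp6, sp5, sp7.
sp3 → sp4 → sp8 → sp9 → sp11 → sp10 gives sp10 level 6.
No species has a prey at level 6, so no species reaches level 7.

6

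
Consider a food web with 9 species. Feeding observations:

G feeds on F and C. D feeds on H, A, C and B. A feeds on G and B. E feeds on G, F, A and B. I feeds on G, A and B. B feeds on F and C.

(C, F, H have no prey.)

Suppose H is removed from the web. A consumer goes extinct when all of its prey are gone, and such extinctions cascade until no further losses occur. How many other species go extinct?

Remove H.
Every predator of it retains at least one other prey: D still has C, B, A.
No consumer loses all prey, so no secondary extinctions occur.

0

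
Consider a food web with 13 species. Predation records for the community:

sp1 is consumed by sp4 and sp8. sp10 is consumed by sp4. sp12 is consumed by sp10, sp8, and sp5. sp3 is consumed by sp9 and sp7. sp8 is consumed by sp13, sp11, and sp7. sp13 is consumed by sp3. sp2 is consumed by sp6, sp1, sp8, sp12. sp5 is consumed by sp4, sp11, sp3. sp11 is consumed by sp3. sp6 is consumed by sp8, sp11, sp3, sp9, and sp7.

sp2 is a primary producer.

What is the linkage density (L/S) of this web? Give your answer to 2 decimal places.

L/S = 1.92

There are L = 25 links among S = 13 species.
L/S = 25/13 = 1.9231 ≈ 1.92.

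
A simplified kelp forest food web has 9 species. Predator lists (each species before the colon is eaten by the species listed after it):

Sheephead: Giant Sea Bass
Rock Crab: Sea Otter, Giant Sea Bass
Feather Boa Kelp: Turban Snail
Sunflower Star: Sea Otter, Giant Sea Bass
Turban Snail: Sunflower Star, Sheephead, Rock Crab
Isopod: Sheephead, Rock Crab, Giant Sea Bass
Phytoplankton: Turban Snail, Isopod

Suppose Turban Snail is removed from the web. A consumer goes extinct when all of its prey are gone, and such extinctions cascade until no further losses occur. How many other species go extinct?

Remove Turban Snail.
Round 1: Sunflower Star (all prey gone) → extinct.
No further losses. Total secondary extinctions: 1.

1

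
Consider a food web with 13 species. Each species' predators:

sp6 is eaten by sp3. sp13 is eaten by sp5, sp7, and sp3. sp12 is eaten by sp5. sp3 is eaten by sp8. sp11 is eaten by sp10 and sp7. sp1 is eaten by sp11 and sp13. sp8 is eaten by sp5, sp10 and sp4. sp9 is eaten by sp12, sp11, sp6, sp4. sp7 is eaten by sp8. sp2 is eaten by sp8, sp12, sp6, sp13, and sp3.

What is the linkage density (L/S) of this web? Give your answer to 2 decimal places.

L/S = 1.77

There are L = 23 links among S = 13 species.
L/S = 23/13 = 1.7692 ≈ 1.77.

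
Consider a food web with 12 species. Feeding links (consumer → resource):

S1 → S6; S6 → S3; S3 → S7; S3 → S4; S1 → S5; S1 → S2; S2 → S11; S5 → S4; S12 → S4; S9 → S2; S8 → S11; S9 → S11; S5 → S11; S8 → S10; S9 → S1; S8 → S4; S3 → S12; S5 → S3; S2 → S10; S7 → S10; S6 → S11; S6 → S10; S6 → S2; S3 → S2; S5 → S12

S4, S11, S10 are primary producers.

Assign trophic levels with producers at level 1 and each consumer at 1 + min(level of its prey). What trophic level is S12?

S4 is a producer → level 1.
S12 eats S4 → level 2.

Trophic level 2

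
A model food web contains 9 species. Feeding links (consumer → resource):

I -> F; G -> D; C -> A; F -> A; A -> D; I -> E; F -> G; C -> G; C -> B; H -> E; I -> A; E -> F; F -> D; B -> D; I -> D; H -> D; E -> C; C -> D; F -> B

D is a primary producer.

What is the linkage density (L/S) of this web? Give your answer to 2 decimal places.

There are L = 19 links among S = 9 species.
L/S = 19/9 = 2.1111 ≈ 2.11.

L/S = 2.11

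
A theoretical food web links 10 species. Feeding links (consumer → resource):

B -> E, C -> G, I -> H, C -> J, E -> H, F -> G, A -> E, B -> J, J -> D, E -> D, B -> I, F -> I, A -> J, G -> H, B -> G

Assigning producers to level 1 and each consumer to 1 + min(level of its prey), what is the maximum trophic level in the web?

3

Producers (level 1): D, H.
Following each consumer down to its lowest-level prey: H → I → F (levels 1 through 3).
All prey of F (I 2, G 2) are at level 2 or above, so F is at level 1 + 2 = 3.
Every consumer has at least one prey at level 2 or below, so none exceeds level 3.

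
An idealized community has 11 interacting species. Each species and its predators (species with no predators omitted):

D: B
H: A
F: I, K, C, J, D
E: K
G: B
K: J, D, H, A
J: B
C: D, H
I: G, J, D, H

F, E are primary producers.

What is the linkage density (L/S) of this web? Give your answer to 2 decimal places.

L/S = 1.82

There are L = 20 links among S = 11 species.
L/S = 20/11 = 1.8182 ≈ 1.82.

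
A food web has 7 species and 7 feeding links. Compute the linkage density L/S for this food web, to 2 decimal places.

There are L = 7 links among S = 7 species.
L/S = 7/7 = 1.0000 ≈ 1.00.

L/S = 1.00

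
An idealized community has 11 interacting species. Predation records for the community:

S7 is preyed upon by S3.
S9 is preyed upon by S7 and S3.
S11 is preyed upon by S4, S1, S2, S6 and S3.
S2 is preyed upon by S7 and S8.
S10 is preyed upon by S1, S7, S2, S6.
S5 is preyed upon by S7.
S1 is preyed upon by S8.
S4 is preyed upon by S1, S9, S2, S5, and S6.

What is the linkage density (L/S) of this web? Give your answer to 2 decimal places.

There are L = 21 links among S = 11 species.
L/S = 21/11 = 1.9091 ≈ 1.91.

L/S = 1.91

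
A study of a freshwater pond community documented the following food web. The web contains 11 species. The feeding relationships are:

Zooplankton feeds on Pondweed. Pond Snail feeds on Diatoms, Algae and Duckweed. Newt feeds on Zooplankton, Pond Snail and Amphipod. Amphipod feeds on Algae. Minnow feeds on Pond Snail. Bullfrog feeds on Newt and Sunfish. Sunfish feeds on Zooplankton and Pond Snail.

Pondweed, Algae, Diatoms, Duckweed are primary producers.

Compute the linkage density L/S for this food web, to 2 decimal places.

There are L = 13 links among S = 11 species.
L/S = 13/11 = 1.1818 ≈ 1.18.

L/S = 1.18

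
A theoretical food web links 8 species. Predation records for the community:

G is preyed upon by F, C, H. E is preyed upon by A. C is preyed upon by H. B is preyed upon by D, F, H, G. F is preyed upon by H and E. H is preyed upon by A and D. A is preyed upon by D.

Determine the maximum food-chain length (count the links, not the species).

5 links

One longest chain: B → G → F → E → A → D.
It has 6 species and 5 links.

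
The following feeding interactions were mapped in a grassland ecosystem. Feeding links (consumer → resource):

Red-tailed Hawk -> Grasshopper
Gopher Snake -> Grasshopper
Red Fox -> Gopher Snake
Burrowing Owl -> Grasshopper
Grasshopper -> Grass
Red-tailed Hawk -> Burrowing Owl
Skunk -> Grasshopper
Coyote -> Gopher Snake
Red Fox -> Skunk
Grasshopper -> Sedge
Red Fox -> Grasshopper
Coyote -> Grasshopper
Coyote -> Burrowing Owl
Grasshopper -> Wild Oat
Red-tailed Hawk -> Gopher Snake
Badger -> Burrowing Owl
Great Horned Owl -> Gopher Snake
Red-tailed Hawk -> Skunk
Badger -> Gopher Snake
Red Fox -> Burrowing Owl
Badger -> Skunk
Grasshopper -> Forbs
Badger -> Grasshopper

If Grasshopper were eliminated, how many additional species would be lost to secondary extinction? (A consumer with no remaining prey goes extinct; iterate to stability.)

Remove Grasshopper.
Round 1: Skunk (all prey gone), Gopher Snake (all prey gone), Burrowing Owl (all prey gone) → extinct.
Round 2: Badger (all prey gone), Great Horned Owl (all prey gone), Red-tailed Hawk (all prey gone), Coyote (all prey gone), Red Fox (all prey gone) → extinct.
No further losses. Total secondary extinctions: 8.

8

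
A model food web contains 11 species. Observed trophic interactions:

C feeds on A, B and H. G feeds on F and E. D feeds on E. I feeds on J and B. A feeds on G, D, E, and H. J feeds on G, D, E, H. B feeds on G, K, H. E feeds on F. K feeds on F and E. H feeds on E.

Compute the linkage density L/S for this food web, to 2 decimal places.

There are L = 23 links among S = 11 species.
L/S = 23/11 = 2.0909 ≈ 2.09.

L/S = 2.09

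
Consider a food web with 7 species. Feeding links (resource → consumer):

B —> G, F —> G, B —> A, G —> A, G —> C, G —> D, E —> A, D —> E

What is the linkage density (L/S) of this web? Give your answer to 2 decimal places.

There are L = 8 links among S = 7 species.
L/S = 8/7 = 1.1429 ≈ 1.14.

L/S = 1.14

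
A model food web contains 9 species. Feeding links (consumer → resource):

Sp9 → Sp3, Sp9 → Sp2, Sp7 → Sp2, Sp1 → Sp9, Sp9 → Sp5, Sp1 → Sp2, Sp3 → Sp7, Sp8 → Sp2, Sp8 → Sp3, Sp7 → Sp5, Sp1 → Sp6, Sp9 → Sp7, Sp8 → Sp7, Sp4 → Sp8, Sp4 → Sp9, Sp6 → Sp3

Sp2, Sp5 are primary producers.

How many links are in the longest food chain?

4 links

One longest chain: Sp2 → Sp7 → Sp3 → Sp9 → Sp4.
It has 5 species and 4 links.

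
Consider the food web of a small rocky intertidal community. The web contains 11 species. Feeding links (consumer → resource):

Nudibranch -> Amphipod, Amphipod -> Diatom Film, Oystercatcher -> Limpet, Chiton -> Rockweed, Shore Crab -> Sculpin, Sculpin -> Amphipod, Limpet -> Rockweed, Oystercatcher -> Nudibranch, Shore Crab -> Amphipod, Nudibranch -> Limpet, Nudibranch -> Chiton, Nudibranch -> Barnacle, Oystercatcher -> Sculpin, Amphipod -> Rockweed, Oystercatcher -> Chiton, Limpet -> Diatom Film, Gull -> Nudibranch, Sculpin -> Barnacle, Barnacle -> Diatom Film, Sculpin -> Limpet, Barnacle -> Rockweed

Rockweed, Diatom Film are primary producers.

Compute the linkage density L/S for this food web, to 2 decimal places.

There are L = 21 links among S = 11 species.
L/S = 21/11 = 1.9091 ≈ 1.91.

L/S = 1.91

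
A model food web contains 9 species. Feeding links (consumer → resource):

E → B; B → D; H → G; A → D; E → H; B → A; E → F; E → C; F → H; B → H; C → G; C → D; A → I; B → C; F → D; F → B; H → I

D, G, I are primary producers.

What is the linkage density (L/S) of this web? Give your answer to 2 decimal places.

There are L = 17 links among S = 9 species.
L/S = 17/9 = 1.8889 ≈ 1.89.

L/S = 1.89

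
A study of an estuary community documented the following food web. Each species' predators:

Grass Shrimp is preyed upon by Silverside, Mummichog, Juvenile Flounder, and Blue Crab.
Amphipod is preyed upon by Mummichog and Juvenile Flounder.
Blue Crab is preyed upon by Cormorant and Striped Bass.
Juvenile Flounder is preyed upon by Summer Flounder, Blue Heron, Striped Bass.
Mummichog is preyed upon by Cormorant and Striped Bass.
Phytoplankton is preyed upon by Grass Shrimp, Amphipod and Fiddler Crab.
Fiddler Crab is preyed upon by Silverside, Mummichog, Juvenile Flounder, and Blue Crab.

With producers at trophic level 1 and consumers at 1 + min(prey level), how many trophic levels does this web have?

4

Producers (level 1): Phytoplankton.
Following each consumer down to its lowest-level prey: Phytoplankton → Amphipod → Juvenile Flounder → Blue Heron (levels 1 through 4).
All prey of Blue Heron (Juvenile Flounder 3) are at level 3 or above, so Blue Heron is at level 1 + 3 = 4.
Every consumer has at least one prey at level 3 or below, so none exceeds level 4.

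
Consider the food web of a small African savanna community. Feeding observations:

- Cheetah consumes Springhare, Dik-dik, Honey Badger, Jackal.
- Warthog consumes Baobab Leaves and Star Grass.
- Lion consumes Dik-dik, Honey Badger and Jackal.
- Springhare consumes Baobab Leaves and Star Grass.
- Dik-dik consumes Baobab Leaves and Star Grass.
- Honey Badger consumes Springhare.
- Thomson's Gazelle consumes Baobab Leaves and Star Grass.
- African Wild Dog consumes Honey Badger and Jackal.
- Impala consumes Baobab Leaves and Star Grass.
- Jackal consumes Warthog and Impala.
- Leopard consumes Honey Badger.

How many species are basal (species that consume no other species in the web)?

Basal species (no prey listed): Baobab Leaves, Star Grass.
Count: 2.

2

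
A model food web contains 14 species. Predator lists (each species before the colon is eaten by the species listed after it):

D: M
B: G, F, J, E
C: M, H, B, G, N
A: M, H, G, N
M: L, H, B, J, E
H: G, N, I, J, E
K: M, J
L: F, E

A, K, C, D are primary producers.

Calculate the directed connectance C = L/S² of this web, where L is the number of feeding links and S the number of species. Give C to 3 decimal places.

C = 0.143

The web has S = 14 species and L = 28 feeding links.
C = L / S² = 28 / 196 = 0.1429 ≈ 0.143.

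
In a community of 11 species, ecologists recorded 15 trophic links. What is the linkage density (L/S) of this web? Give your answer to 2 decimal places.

L/S = 1.36

There are L = 15 links among S = 11 species.
L/S = 15/11 = 1.3636 ≈ 1.36.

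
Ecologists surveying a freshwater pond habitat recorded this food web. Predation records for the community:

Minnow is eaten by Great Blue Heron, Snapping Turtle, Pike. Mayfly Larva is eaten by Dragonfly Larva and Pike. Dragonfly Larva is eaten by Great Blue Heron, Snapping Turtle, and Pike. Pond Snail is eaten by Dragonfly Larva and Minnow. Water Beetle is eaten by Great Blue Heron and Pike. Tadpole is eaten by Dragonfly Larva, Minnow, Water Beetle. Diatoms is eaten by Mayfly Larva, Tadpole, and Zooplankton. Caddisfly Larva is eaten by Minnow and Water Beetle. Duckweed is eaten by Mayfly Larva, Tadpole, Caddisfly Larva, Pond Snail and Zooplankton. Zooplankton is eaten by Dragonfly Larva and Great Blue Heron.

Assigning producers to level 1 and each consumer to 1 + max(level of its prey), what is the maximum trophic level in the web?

4

Producers (level 1): Diatoms, Duckweed.
Duckweed → Caddisfly Larva → Water Beetle → Great Blue Heron gives Great Blue Heron level 4.
No species has a prey at level 4, so no species reaches level 5.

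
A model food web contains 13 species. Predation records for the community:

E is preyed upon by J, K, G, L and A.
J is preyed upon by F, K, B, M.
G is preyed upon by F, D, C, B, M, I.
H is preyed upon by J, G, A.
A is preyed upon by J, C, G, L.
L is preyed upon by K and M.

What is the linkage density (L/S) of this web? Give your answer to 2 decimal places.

L/S = 1.85

There are L = 24 links among S = 13 species.
L/S = 24/13 = 1.8462 ≈ 1.85.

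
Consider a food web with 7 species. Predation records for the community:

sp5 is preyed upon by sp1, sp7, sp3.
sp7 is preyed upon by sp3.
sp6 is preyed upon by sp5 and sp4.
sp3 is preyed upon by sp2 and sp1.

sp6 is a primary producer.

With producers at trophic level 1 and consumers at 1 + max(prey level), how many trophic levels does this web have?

5

Producers (level 1): sp6.
sp6 → sp5 → sp7 → sp3 → sp2 gives sp2 level 5.
No species has a prey at level 5, so no species reaches level 6.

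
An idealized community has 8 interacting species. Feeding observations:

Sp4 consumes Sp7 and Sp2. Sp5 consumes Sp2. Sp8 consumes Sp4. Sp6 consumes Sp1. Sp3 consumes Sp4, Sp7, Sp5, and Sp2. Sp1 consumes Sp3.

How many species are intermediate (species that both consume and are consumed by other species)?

Intermediate species (has both prey and predators): Sp5, Sp4, Sp3, Sp1.
Count: 4.

4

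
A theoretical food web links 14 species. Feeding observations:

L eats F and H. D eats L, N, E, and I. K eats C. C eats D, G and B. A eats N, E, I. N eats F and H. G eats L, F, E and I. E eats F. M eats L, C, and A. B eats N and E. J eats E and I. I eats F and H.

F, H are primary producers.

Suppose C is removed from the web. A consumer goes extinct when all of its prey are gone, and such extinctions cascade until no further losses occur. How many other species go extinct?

Remove C.
Round 1: K (all prey gone) → extinct.
No further losses. Total secondary extinctions: 1.

1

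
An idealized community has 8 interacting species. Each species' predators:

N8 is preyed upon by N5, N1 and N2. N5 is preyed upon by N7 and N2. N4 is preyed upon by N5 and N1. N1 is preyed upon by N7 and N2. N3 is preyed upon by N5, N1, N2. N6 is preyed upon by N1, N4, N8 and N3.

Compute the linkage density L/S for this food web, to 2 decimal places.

There are L = 16 links among S = 8 species.
L/S = 16/8 = 2.0000 ≈ 2.00.

L/S = 2.00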